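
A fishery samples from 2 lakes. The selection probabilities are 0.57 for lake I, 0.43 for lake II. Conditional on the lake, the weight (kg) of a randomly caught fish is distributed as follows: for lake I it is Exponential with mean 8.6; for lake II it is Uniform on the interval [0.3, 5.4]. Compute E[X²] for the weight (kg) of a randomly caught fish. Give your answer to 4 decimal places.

For each component E[X²] = Var + (mean)², giving I: 147.92; II: 10.29.
Overall E[X²] = 0.57·147.92 + 0.43·10.29 = 88.7391.

88.7391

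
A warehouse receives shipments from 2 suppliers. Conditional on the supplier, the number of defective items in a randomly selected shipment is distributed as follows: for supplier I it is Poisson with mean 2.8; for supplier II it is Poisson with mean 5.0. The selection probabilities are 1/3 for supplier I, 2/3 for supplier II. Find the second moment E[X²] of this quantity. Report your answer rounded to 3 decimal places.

23.547

For each component E[X²] = Var + (mean)², giving I: 10.64; II: 30.
Overall E[X²] = 0.333333·10.64 + 0.666667·30 = 23.5467.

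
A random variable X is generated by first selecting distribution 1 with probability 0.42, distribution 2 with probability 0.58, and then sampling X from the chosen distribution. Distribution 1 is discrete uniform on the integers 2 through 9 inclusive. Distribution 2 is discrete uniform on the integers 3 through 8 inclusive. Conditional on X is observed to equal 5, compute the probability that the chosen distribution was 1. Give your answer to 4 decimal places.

Likelihoods P(X=5 | ·): 1: 0.125; 2: 0.166667.
Posterior ∝ prior × likelihood. Numerator for 1: 0.42·0.125 = 0.0525.
Normalizing constant: 0.42·0.125 + 0.58·0.166667 = 0.149167.
P(1 | observation) = 0.0525 / 0.149167 = 0.351955.

0.3520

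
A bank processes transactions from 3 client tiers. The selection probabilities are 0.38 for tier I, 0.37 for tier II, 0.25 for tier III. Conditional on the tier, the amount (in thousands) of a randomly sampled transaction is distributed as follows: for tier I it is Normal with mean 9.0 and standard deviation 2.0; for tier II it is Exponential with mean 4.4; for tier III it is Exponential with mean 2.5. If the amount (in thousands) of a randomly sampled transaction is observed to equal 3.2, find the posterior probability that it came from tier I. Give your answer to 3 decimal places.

Likelihoods f(3.2 | ·): I: 0.00297627; II: 0.109824; III: 0.111215.
Posterior ∝ prior × likelihood. Numerator for I: 0.38·0.00297627 = 0.00113098.
Normalizing constant: 0.38·0.00297627 + 0.37·0.109824 + 0.25·0.111215 = 0.0695695.
P(I | observation) = 0.00113098 / 0.0695695 = 0.0162568.

0.016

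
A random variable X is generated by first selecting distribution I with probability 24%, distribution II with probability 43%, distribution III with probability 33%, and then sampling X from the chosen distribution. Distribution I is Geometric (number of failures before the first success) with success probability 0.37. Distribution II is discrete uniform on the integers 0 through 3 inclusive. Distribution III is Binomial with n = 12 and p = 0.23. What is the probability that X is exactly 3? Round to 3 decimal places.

Conditional on each component, P(X = 3): I: 0.0925174; II: 0.25; III: 0.254696.
By total probability, P(X = 3) = 0.24·0.0925174 + 0.43·0.25 + 0.33·0.254696 = 0.213754.

0.214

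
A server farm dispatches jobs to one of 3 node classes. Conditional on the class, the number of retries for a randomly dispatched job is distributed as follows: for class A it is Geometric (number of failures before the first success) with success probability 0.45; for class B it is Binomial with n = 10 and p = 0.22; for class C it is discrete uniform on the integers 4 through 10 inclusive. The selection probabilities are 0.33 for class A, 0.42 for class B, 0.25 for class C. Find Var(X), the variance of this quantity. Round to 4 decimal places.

7.9228

Per component, A: μ=1.22222, E[X²]=4.20988; B: μ=2.2, E[X²]=6.556; C: μ=7, E[X²]=53.
E[X] = 0.33·1.22222 + 0.42·2.2 + 0.25·7 = 3.07733.
E[X²] = 0.33·4.20988 + 0.42·6.556 + 0.25·53 = 17.3928.
Var(X) = E[X²] − (E[X])² = 17.3928 − 9.46998 = 7.9228.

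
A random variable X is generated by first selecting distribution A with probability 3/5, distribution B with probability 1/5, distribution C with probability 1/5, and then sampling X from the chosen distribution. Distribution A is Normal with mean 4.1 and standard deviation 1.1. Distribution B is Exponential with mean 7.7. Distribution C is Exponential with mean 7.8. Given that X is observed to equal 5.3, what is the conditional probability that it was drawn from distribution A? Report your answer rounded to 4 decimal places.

0.8217

Likelihoods f(5.3 | ·): A: 0.20003; B: 0.0652498; C: 0.0649842.
Posterior ∝ prior × likelihood. Numerator for A: 0.6·0.20003 = 0.120018.
Normalizing constant: 0.6·0.20003 + 0.2·0.0652498 + 0.2·0.0649842 = 0.146065.
P(A | observation) = 0.120018 / 0.146065 = 0.821676.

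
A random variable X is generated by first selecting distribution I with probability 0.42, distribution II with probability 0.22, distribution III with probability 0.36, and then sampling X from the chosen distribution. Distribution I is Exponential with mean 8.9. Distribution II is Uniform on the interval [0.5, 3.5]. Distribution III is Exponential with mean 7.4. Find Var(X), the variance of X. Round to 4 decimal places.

60.1956

Per component, I: μ=8.9, E[X²]=158.42; II: μ=2, E[X²]=4.75; III: μ=7.4, E[X²]=109.52.
E[X] = 0.42·8.9 + 0.22·2 + 0.36·7.4 = 6.842.
E[X²] = 0.42·158.42 + 0.22·4.75 + 0.36·109.52 = 107.009.
Var(X) = E[X²] − (E[X])² = 107.009 − 46.813 = 60.1956.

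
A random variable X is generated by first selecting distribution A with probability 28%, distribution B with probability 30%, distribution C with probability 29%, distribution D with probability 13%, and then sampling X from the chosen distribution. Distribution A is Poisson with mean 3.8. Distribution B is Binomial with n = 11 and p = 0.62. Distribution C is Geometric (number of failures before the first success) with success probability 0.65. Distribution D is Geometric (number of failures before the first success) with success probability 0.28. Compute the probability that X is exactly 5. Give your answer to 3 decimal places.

0.088

Conditional on each component, P(X = 5): A: 0.147713; B: 0.127439; C: 0.00341392; D: 0.0541777.
By total probability, P(X = 5) = 0.28·0.147713 + 0.3·0.127439 + 0.29·0.00341392 + 0.13·0.0541777 = 0.0876244.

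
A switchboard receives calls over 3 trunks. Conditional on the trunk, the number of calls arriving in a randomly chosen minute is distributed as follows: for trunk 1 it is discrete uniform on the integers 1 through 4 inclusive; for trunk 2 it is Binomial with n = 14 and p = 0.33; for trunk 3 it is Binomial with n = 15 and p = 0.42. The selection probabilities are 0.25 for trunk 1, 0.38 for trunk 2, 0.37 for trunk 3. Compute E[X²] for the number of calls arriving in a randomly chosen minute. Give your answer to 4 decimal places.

27.1994

For each component E[X²] = Var + (mean)², giving 1: 7.5; 2: 24.4398; 3: 43.344.
Overall E[X²] = 0.25·7.5 + 0.38·24.4398 + 0.37·43.344 = 27.1994.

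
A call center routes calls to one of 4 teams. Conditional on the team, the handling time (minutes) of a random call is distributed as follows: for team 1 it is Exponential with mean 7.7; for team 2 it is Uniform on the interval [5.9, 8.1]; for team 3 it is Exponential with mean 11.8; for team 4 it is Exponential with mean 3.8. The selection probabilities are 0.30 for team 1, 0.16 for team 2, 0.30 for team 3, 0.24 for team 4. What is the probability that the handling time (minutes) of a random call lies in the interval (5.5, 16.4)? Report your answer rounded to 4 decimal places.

0.4379

Conditional on each team, P(5.5 < X < 16.4): 1: 0.370689; 2: 1; 3: 0.378326; 4: 0.221832.
By total probability, P(5.5 < X < 16.4) = 0.3·0.370689 + 0.16·1 + 0.3·0.378326 + 0.24·0.221832 = 0.437944.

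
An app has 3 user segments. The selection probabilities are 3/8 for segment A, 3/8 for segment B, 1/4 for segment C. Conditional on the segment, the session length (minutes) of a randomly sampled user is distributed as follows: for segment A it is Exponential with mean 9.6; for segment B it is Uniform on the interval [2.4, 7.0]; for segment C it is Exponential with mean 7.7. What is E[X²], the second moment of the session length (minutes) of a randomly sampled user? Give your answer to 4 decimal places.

For each component E[X²] = Var + (mean)², giving A: 184.32; B: 23.8533; C: 118.58.
Overall E[X²] = 0.375·184.32 + 0.375·23.8533 + 0.25·118.58 = 107.71.

107.7100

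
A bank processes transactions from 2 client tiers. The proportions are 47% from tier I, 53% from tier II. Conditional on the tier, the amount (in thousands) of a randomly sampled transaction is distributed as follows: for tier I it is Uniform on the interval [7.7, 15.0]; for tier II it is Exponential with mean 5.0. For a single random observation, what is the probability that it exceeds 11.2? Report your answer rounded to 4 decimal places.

0.3011

Conditional on each tier, P(X > 11.2): I: 0.520548; II: 0.106459.
By total probability, P(X > 11.2) = 0.47·0.520548 + 0.53·0.106459 = 0.301081.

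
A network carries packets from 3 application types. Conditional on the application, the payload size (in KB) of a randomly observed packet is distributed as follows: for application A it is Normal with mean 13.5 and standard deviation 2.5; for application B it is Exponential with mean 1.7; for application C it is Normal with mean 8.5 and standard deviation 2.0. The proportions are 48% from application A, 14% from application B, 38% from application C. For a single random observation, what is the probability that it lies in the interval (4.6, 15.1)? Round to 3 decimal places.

Conditional on each application, P(4.6 < X < 15.1): A: 0.738728; B: 0.0666725; C: 0.973929.
By total probability, P(4.6 < X < 15.1) = 0.48·0.738728 + 0.14·0.0666725 + 0.38·0.973929 = 0.734017.

0.734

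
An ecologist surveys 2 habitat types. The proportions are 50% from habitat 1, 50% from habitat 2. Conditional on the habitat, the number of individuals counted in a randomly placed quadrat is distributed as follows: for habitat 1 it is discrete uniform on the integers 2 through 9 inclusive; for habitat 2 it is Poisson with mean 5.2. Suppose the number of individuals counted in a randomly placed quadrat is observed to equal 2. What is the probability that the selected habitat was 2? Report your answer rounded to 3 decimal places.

Likelihoods P(X=2 | ·): 1: 0.125; 2: 0.074584.
Posterior ∝ prior × likelihood. Numerator for 2: 0.5·0.074584 = 0.037292.
Normalizing constant: 0.5·0.125 + 0.5·0.074584 = 0.099792.
P(2 | observation) = 0.037292 / 0.099792 = 0.373697.

0.374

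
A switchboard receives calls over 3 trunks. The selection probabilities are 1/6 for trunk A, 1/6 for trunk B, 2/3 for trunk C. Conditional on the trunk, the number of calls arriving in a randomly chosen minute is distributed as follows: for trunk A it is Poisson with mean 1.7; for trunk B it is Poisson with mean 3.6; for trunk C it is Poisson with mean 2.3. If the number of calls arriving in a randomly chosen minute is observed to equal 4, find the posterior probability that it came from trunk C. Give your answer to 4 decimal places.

Likelihoods P(X=4 | ·): A: 0.0635746; B: 0.191222; C: 0.116902.
Posterior ∝ prior × likelihood. Numerator for C: 0.666667·0.116902 = 0.0779348.
Normalizing constant: 0.166667·0.0635746 + 0.166667·0.191222 + 0.666667·0.116902 = 0.120401.
P(C | observation) = 0.0779348 / 0.120401 = 0.647294.

0.6473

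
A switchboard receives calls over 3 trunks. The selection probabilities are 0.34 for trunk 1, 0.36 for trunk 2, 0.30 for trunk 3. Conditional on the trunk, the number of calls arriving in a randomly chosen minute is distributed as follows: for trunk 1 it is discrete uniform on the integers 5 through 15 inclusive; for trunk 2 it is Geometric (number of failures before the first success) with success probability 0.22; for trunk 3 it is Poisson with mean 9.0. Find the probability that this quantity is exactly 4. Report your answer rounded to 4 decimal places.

0.0394

Conditional on each trunk, P(X = 4): 1: 0; 2: 0.0814331; 3: 0.0337372.
By total probability, P(X = 4) = 0.34·0 + 0.36·0.0814331 + 0.3·0.0337372 = 0.0394371.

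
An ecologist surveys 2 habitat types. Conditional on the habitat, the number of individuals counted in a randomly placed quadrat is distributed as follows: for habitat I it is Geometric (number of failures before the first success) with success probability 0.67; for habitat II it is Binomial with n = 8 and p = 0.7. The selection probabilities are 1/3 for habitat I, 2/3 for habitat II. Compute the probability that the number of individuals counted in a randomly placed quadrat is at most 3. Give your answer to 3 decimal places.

0.368

Conditional on each habitat, P(X ≤ 3): I: 0.988141; II: 0.0579677.
By total probability, P(X ≤ 3) = 0.333333·0.988141 + 0.666667·0.0579677 = 0.368025.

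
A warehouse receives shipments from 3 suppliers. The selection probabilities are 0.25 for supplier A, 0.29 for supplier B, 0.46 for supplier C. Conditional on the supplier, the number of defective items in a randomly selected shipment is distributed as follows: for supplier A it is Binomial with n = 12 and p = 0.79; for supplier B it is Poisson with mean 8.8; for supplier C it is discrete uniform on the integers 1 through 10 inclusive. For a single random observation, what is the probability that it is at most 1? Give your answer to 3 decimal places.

0.046

Conditional on each supplier, P(X ≤ 1): A: 3.39419e-07; B: 0.00147718; C: 0.1.
By total probability, P(X ≤ 1) = 0.25·3.39419e-07 + 0.29·0.00147718 + 0.46·0.1 = 0.0464285.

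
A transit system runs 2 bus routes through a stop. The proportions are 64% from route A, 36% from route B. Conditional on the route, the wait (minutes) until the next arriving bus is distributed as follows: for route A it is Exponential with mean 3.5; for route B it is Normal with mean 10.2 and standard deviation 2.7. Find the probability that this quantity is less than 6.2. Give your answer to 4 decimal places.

0.5561

Conditional on each route, P(X < 6.2): A: 0.82991; B: 0.0692392.
By total probability, P(X < 6.2) = 0.64·0.82991 + 0.36·0.0692392 = 0.556069.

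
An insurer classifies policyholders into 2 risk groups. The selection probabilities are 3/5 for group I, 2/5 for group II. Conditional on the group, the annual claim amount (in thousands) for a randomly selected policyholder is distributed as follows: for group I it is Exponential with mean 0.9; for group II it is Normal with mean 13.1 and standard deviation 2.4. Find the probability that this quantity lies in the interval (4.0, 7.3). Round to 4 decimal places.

0.0100

Conditional on each group, P(4.0 < X < 7.3): I: 0.0114434; II: 0.00775686.
By total probability, P(4.0 < X < 7.3) = 0.6·0.0114434 + 0.4·0.00775686 = 0.00996881.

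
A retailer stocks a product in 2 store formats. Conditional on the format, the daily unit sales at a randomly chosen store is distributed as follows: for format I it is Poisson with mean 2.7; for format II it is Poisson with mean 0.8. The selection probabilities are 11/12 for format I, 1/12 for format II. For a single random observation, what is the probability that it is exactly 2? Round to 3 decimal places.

Conditional on each format, P(X = 2): I: 0.244964; II: 0.143785.
By total probability, P(X = 2) = 0.916667·0.244964 + 0.0833333·0.143785 = 0.236533.

0.237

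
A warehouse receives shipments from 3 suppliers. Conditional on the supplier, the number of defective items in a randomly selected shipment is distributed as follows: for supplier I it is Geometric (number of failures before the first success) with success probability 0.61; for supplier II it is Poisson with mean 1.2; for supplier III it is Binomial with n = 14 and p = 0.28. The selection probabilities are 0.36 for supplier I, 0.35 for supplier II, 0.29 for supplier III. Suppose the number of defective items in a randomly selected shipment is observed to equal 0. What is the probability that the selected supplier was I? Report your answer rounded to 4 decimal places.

Likelihoods P(X=0 | ·): I: 0.61; II: 0.301194; III: 0.0100613.
Posterior ∝ prior × likelihood. Numerator for I: 0.36·0.61 = 0.2196.
Normalizing constant: 0.36·0.61 + 0.35·0.301194 + 0.29·0.0100613 = 0.327936.
P(I | observation) = 0.2196 / 0.327936 = 0.669643.

0.6696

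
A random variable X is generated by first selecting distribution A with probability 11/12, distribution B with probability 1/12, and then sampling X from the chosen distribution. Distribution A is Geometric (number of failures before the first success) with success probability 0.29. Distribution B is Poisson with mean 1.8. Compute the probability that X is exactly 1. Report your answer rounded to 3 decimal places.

0.214

Conditional on each component, P(X = 1): A: 0.2059; B: 0.297538.
By total probability, P(X = 1) = 0.916667·0.2059 + 0.0833333·0.297538 = 0.213536.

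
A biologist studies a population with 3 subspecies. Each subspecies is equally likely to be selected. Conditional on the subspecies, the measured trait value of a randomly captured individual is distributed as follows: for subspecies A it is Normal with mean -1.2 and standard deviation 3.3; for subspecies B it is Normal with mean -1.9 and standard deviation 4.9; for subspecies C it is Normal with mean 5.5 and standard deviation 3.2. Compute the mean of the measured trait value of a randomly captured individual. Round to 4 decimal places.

Component means — A: -1.2; B: -1.9; C: 5.5.
E[X] = 0.333333·-1.2 + 0.333333·-1.9 + 0.333333·5.5 = 0.8.

0.8000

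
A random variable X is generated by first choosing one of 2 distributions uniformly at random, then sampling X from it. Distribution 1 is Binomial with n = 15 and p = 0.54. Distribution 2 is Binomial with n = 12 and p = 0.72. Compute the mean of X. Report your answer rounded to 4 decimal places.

Component means — 1: 8.1; 2: 8.64.
E[X] = 0.5·8.1 + 0.5·8.64 = 8.37.

8.3700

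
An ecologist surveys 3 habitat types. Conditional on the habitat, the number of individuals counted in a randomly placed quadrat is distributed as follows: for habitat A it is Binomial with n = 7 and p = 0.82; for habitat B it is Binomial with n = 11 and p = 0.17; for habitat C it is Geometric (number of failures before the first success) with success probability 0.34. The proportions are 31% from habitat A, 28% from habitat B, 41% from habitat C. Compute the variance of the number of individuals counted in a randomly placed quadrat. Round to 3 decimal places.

6.230

Per component, A: μ=5.74, E[X²]=33.9808; B: μ=1.87, E[X²]=5.049; C: μ=1.94118, E[X²]=9.47751.
E[X] = 0.31·5.74 + 0.28·1.87 + 0.41·1.94118 = 3.09888.
E[X²] = 0.31·33.9808 + 0.28·5.049 + 0.41·9.47751 = 15.8335.
Var(X) = E[X²] − (E[X])² = 15.8335 − 9.60307 = 6.23047.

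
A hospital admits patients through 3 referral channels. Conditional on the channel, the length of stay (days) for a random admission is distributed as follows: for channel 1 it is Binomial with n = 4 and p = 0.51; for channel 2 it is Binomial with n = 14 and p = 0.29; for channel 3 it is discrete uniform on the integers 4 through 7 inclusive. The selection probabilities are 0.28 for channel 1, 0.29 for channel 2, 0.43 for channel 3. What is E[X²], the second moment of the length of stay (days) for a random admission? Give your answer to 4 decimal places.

For each component E[X²] = Var + (mean)², giving 1: 5.1612; 2: 19.3662; 3: 31.5.
Overall E[X²] = 0.28·5.1612 + 0.29·19.3662 + 0.43·31.5 = 20.6063.

20.6063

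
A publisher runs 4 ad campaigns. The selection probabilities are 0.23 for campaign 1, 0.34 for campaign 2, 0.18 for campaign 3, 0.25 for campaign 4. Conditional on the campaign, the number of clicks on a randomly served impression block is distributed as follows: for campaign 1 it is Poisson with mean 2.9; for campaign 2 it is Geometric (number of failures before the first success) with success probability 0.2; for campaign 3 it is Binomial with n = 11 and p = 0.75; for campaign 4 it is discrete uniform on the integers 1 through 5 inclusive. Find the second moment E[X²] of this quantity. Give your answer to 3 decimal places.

For each component E[X²] = Var + (mean)², giving 1: 11.31; 2: 36; 3: 70.125; 4: 11.
Overall E[X²] = 0.23·11.31 + 0.34·36 + 0.18·70.125 + 0.25·11 = 30.2138.

30.214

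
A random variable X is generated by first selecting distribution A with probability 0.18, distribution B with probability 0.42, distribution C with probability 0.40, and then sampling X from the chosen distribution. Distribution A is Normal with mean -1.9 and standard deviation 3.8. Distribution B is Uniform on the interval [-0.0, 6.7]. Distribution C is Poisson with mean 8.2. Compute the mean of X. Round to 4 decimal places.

Component means — A: -1.9; B: 3.35; C: 8.2.
E[X] = 0.18·-1.9 + 0.42·3.35 + 0.4·8.2 = 4.345.

4.3450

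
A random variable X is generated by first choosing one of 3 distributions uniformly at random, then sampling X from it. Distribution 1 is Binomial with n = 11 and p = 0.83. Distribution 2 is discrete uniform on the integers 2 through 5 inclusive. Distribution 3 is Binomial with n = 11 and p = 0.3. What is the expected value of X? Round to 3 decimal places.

5.310

Component means — 1: 9.13; 2: 3.5; 3: 3.3.
E[X] = 0.333333·9.13 + 0.333333·3.5 + 0.333333·3.3 = 5.31.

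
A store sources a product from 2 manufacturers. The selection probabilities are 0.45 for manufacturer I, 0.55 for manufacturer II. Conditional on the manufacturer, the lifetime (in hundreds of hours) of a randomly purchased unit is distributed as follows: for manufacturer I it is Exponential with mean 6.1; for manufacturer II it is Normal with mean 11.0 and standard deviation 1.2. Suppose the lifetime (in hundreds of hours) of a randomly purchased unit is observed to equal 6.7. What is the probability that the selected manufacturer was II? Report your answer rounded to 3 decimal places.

0.012

Likelihoods f(6.7 | ·): I: 0.0546586; II: 0.000541375.
Posterior ∝ prior × likelihood. Numerator for II: 0.55·0.000541375 = 0.000297756.
Normalizing constant: 0.45·0.0546586 + 0.55·0.000541375 = 0.0248941.
P(II | observation) = 0.000297756 / 0.0248941 = 0.0119609.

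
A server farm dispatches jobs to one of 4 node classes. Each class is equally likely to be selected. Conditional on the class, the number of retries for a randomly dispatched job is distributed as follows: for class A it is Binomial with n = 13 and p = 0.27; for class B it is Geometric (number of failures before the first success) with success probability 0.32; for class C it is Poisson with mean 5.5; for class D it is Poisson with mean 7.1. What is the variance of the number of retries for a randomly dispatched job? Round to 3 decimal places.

9.042

Per component, A: μ=3.51, E[X²]=14.8824; B: μ=2.125, E[X²]=11.1562; C: μ=5.5, E[X²]=35.75; D: μ=7.1, E[X²]=57.51.
E[X] = 0.25·3.51 + 0.25·2.125 + 0.25·5.5 + 0.25·7.1 = 4.55875.
E[X²] = 0.25·14.8824 + 0.25·11.1562 + 0.25·35.75 + 0.25·57.51 = 29.8247.
Var(X) = E[X²] − (E[X])² = 29.8247 − 20.7822 = 9.04246.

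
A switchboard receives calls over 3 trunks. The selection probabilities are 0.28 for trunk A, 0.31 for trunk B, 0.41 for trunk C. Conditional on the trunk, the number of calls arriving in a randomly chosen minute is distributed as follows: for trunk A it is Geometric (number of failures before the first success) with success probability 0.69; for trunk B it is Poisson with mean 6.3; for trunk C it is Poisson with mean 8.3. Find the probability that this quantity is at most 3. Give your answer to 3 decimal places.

0.331

Conditional on each trunk, P(X ≤ 3): A: 0.990765; B: 0.126374; C: 0.0345545.
By total probability, P(X ≤ 3) = 0.28·0.990765 + 0.31·0.126374 + 0.41·0.0345545 = 0.330757.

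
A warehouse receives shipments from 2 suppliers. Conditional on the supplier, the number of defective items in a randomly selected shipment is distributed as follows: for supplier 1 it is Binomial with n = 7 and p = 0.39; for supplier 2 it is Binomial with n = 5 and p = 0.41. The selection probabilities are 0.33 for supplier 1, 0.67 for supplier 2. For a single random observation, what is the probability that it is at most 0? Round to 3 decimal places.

Conditional on each supplier, P(X ≤ 0): 1: 0.0314274; 2: 0.0714924.
By total probability, P(X ≤ 0) = 0.33·0.0314274 + 0.67·0.0714924 = 0.058271.

0.058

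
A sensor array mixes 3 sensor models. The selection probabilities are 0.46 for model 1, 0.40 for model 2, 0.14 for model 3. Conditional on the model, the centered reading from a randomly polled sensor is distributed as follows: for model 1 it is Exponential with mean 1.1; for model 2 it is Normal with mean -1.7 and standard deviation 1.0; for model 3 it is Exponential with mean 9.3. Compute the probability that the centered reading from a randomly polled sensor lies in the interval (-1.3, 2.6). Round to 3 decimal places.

0.589

Conditional on each model, P(-1.3 < X < 2.6): 1: 0.905922; 2: 0.34457; 3: 0.243891.
By total probability, P(-1.3 < X < 2.6) = 0.46·0.905922 + 0.4·0.34457 + 0.14·0.243891 = 0.588697.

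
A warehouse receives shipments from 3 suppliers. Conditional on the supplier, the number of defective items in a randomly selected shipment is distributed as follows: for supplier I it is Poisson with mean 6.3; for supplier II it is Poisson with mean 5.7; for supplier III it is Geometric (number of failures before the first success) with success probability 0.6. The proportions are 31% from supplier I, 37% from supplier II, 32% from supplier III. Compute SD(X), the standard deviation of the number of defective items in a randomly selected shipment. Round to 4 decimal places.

Per component, I: μ=6.3, E[X²]=45.99; II: μ=5.7, E[X²]=38.19; III: μ=0.666667, E[X²]=1.55556.
E[X] = 0.31·6.3 + 0.37·5.7 + 0.32·0.666667 = 4.27533.
E[X²] = 0.31·45.99 + 0.37·38.19 + 0.32·1.55556 = 28.885.
Var(X) = E[X²] − (E[X])² = 28.885 − 18.2785 = 10.6065.
SD(X) = √10.6065 = 3.25676.

3.2568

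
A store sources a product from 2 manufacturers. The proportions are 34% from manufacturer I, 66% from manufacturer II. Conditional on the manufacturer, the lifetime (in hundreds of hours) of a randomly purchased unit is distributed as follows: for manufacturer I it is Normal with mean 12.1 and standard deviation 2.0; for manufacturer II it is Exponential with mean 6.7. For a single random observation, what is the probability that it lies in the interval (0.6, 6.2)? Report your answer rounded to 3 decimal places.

0.342

Conditional on each manufacturer, P(0.6 < X < 6.2): I: 0.00158887; II: 0.517957.
By total probability, P(0.6 < X < 6.2) = 0.34·0.00158887 + 0.66·0.517957 = 0.342392.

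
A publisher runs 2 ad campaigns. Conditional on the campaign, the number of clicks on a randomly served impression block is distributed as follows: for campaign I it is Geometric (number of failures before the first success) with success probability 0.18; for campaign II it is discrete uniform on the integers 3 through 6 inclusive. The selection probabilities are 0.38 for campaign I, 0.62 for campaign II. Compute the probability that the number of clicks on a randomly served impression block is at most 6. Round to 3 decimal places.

Conditional on each campaign, P(X ≤ 6): I: 0.750715; II: 1.
By total probability, P(X ≤ 6) = 0.38·0.750715 + 0.62·1 = 0.905272.

0.905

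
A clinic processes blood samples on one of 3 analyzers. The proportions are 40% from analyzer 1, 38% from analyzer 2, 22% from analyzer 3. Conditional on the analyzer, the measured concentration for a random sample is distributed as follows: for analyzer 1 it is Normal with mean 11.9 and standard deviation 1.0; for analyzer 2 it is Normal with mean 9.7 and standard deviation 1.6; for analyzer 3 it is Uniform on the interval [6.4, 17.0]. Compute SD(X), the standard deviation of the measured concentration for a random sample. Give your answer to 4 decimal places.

2.1228

Per component, 1: μ=11.9, E[X²]=142.61; 2: μ=9.7, E[X²]=96.65; 3: μ=11.7, E[X²]=146.253.
E[X] = 0.4·11.9 + 0.38·9.7 + 0.22·11.7 = 11.02.
E[X²] = 0.4·142.61 + 0.38·96.65 + 0.22·146.253 = 125.947.
Var(X) = E[X²] − (E[X])² = 125.947 − 121.44 = 4.50633.
SD(X) = √4.50633 = 2.12281.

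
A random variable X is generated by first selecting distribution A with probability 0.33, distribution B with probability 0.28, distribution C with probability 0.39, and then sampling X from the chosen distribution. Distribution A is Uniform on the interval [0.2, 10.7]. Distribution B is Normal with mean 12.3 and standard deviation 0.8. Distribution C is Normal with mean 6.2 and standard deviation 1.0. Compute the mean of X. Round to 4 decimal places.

7.6605

Component means — A: 5.45; B: 12.3; C: 6.2.
E[X] = 0.33·5.45 + 0.28·12.3 + 0.39·6.2 = 7.6605.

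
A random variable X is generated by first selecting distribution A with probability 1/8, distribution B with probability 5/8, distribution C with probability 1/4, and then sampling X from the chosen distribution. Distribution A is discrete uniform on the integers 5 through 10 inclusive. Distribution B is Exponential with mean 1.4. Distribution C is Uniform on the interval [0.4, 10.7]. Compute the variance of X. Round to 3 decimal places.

9.517

Per component, A: μ=7.5, E[X²]=59.1667; B: μ=1.4, E[X²]=3.92; C: μ=5.55, E[X²]=39.6433.
E[X] = 0.125·7.5 + 0.625·1.4 + 0.25·5.55 = 3.2.
E[X²] = 0.125·59.1667 + 0.625·3.92 + 0.25·39.6433 = 19.7567.
Var(X) = E[X²] − (E[X])² = 19.7567 − 10.24 = 9.51667.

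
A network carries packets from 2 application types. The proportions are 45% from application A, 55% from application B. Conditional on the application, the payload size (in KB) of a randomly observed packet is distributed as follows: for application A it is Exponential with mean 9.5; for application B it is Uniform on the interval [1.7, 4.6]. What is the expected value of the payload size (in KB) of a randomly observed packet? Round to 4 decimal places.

6.0075

Component means — A: 9.5; B: 3.15.
E[X] = 0.45·9.5 + 0.55·3.15 = 6.0075.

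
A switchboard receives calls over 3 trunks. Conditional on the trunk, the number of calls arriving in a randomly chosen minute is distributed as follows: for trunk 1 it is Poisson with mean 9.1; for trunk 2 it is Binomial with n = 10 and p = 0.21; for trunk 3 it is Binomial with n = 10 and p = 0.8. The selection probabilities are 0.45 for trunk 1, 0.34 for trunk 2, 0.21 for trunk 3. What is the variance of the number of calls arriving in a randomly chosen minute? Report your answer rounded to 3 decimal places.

15.092

Per component, 1: μ=9.1, E[X²]=91.91; 2: μ=2.1, E[X²]=6.069; 3: μ=8, E[X²]=65.6.
E[X] = 0.45·9.1 + 0.34·2.1 + 0.21·8 = 6.489.
E[X²] = 0.45·91.91 + 0.34·6.069 + 0.21·65.6 = 57.199.
Var(X) = E[X²] − (E[X])² = 57.199 − 42.1071 = 15.0918.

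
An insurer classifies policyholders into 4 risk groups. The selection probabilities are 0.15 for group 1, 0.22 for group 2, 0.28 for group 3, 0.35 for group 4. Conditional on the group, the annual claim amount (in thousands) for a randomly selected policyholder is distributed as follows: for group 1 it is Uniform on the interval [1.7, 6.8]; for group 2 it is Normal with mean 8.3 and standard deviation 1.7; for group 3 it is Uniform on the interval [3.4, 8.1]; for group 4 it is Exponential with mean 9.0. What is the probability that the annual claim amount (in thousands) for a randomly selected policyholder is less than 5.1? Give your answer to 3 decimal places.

Conditional on each group, P(X < 5.1): 1: 0.666667; 2: 0.0298941; 3: 0.361702; 4: 0.432586.
By total probability, P(X < 5.1) = 0.15·0.666667 + 0.22·0.0298941 + 0.28·0.361702 + 0.35·0.432586 = 0.359259.

0.359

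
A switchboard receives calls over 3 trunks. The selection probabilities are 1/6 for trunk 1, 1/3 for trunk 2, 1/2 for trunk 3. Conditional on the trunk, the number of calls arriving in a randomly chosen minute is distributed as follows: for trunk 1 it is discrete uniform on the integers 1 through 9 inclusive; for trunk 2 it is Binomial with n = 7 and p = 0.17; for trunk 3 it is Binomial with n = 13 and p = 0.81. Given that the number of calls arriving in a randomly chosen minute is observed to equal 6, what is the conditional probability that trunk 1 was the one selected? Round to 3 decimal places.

0.893

Likelihoods P(X=6 | ·): 1: 0.111111; 2: 0.000140239; 3: 0.00433214.
Posterior ∝ prior × likelihood. Numerator for 1: 0.166667·0.111111 = 0.0185185.
Normalizing constant: 0.166667·0.111111 + 0.333333·0.000140239 + 0.5·0.00433214 = 0.0207313.
P(1 | observation) = 0.0185185 / 0.0207313 = 0.893262.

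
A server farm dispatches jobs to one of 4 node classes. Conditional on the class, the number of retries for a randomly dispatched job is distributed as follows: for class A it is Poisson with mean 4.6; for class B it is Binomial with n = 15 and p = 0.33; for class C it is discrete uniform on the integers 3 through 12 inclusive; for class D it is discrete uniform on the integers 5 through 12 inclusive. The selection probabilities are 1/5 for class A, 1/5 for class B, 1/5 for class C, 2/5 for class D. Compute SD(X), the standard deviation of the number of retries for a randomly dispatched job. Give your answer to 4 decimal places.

Per component, A: μ=4.6, E[X²]=25.76; B: μ=4.95, E[X²]=27.819; C: μ=7.5, E[X²]=64.5; D: μ=8.5, E[X²]=77.5.
E[X] = 0.2·4.6 + 0.2·4.95 + 0.2·7.5 + 0.4·8.5 = 6.81.
E[X²] = 0.2·25.76 + 0.2·27.819 + 0.2·64.5 + 0.4·77.5 = 54.6158.
Var(X) = E[X²] − (E[X])² = 54.6158 − 46.3761 = 8.2397.
SD(X) = √8.2397 = 2.87049.

2.8705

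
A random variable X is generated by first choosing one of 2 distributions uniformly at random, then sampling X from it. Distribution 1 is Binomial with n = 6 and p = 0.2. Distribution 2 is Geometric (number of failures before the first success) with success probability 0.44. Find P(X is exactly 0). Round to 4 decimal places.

Conditional on each component, P(X = 0): 1: 0.262144; 2: 0.44.
By total probability, P(X = 0) = 0.5·0.262144 + 0.5·0.44 = 0.351072.

0.3511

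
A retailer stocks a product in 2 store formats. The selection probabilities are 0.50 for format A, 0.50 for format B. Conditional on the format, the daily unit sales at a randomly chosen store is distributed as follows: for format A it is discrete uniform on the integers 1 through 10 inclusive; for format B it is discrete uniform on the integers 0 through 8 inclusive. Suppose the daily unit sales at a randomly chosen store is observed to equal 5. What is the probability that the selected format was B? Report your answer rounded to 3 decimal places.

Likelihoods P(X=5 | ·): A: 0.1; B: 0.111111.
Posterior ∝ prior × likelihood. Numerator for B: 0.5·0.111111 = 0.0555556.
Normalizing constant: 0.5·0.1 + 0.5·0.111111 = 0.105556.
P(B | observation) = 0.0555556 / 0.105556 = 0.526316.

0.526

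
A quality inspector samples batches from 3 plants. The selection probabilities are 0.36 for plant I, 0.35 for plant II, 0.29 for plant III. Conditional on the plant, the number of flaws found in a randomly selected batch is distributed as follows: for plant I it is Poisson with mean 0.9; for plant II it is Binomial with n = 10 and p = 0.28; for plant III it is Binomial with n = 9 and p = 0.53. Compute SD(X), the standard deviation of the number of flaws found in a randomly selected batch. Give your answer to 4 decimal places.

Per component, I: μ=0.9, E[X²]=1.71; II: μ=2.8, E[X²]=9.856; III: μ=4.77, E[X²]=24.9948.
E[X] = 0.36·0.9 + 0.35·2.8 + 0.29·4.77 = 2.6873.
E[X²] = 0.36·1.71 + 0.35·9.856 + 0.29·24.9948 = 11.3137.
Var(X) = E[X²] − (E[X])² = 11.3137 − 7.22158 = 4.09211.
SD(X) = √4.09211 = 2.0229.

2.0229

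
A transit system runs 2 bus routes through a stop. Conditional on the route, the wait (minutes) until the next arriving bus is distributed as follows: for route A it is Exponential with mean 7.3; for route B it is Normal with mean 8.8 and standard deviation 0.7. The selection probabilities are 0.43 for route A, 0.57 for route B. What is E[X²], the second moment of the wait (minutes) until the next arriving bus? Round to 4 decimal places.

90.2495

For each component E[X²] = Var + (mean)², giving A: 106.58; B: 77.93.
Overall E[X²] = 0.43·106.58 + 0.57·77.93 = 90.2495.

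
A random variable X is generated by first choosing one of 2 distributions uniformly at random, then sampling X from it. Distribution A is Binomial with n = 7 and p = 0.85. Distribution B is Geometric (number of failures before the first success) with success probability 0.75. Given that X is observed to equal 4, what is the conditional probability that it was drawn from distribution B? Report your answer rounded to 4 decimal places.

Likelihoods P(X=4 | ·): A: 0.061662; B: 0.00292969.
Posterior ∝ prior × likelihood. Numerator for B: 0.5·0.00292969 = 0.00146484.
Normalizing constant: 0.5·0.061662 + 0.5·0.00292969 = 0.0322958.
P(B | observation) = 0.00146484 / 0.0322958 = 0.045357.

0.0454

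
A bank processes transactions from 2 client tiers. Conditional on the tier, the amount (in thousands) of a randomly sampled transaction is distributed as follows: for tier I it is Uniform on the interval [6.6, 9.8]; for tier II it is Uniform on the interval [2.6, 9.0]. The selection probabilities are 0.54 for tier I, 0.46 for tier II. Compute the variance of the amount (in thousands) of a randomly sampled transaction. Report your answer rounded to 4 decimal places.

3.4617

Per component, I: μ=8.2, E[X²]=68.0933; II: μ=5.8, E[X²]=37.0533.
E[X] = 0.54·8.2 + 0.46·5.8 = 7.096.
E[X²] = 0.54·68.0933 + 0.46·37.0533 = 53.8149.
Var(X) = E[X²] − (E[X])² = 53.8149 − 50.3532 = 3.46172.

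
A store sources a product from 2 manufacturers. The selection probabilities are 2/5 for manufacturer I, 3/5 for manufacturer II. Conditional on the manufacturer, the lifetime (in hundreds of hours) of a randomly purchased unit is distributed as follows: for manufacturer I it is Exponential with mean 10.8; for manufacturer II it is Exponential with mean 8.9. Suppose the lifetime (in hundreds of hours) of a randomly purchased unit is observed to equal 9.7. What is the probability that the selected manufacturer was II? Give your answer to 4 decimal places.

0.6004

Likelihoods f(9.7 | ·): I: 0.0377151; II: 0.0377814.
Posterior ∝ prior × likelihood. Numerator for II: 0.6·0.0377814 = 0.0226688.
Normalizing constant: 0.4·0.0377151 + 0.6·0.0377814 = 0.0377549.
P(II | observation) = 0.0226688 / 0.0377549 = 0.600421.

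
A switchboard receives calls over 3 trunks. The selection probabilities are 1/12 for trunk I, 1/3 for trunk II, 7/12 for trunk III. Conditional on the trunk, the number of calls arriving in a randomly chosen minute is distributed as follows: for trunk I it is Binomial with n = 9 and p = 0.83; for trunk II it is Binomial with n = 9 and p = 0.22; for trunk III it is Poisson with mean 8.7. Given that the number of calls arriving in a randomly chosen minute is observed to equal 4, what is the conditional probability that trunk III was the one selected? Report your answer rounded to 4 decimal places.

0.4434

Likelihoods P(X=4 | ·): I: 0.00849039; II: 0.0852186; III: 0.0397653.
Posterior ∝ prior × likelihood. Numerator for III: 0.583333·0.0397653 = 0.0231964.
Normalizing constant: 0.0833333·0.00849039 + 0.333333·0.0852186 + 0.583333·0.0397653 = 0.0523101.
P(III | observation) = 0.0231964 / 0.0523101 = 0.44344.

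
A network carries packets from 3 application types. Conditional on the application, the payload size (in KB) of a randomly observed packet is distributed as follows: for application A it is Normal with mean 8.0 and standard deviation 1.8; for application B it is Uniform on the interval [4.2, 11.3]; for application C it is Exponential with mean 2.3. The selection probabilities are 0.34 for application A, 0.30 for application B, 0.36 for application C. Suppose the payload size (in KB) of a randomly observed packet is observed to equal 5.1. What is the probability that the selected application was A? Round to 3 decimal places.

Likelihoods f(5.1 | ·): A: 0.0605331; B: 0.140845; C: 0.0473447.
Posterior ∝ prior × likelihood. Numerator for A: 0.34·0.0605331 = 0.0205813.
Normalizing constant: 0.34·0.0605331 + 0.3·0.140845 + 0.36·0.0473447 = 0.0798789.
P(A | observation) = 0.0205813 / 0.0798789 = 0.257656.

0.258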